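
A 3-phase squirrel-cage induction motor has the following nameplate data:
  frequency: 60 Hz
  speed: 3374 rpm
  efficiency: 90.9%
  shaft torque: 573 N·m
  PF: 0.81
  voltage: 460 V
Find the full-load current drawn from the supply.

ω = 2π×3374/60 = 353.3 rad/s; P_out = τω = 573 × 353.3 = 202441 W
P_in = P_out / η = 202441 / 0.909 = 222707 W
I_L = P_in / (√3·V_L·cosφ) = 222707 / (1.732 × 460 × 0.81) = 345 A

345 A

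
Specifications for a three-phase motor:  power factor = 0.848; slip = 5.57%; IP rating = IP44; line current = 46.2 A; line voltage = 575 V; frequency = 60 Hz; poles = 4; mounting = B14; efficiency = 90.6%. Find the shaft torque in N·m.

199 N·m

P_in = √3·V·I·cosφ = 1.732 × 575 × 46.2 × 0.848 = 39017 W
P_out = η·P_in = 0.906 × 39017 = 35349 W
n_s = 120×60/4 = 1800 rpm; n = 1800×(1−0.0557) = 1700 rpm
ω = 2π×1700/60 = 178 rad/s
τ = P_out/ω = 35349/178 = 199 N·m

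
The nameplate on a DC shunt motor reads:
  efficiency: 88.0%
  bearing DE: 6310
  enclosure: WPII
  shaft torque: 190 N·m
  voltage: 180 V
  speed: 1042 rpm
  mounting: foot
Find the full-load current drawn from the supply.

131 A

ω = 2π×1042/60 = 109.1 rad/s; P_out = τω = 190 × 109.1 = 20729 W
P_in = P_out / η = 20729 / 0.880 = 23556 W
I = P_in / V = 23556 / 180 = 131 A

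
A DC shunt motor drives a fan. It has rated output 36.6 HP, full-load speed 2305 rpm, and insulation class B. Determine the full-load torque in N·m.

P_out = 36.6 × 746 = 27304 W
ω = 2π × 2305/60 = 241.4 rad/s
τ = P_out/ω = 27304/241.4 = 113 N·m

113 N·m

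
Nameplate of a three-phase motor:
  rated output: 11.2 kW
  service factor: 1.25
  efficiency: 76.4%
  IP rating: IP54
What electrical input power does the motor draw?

P_out = 11200 W
P_in = P_out/η = 11200/0.764 = 14660 W = 14.7 kW

14.7 kW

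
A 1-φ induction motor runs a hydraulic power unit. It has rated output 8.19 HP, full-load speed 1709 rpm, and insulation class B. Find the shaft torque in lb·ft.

25.2 lb·ft

P_out = 8.19 × 746 = 6110 W
ω = 2π × 1709/60 = 179 rad/s
τ = P_out/ω = 6110/179 = 34.13 N·m
In lb·ft: 34.13/1.356 = 25.2 lb·ft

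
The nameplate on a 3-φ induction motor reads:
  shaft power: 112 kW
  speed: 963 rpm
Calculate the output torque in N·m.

ω = 2π × 963/60 = 100.8 rad/s
τ = P/ω = 112000/100.8 = 1110 N·m

1110 N·m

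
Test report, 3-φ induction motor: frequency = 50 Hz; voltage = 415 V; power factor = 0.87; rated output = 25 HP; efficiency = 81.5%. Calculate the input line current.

36.6 A

P_out = 25 × 746 = 18650 W
P_in = P_out / η = 18650 / 0.815 = 22883 W
I_L = P_in / (√3·V_L·cosφ) = 22883 / (1.732 × 415 × 0.87) = 36.6 A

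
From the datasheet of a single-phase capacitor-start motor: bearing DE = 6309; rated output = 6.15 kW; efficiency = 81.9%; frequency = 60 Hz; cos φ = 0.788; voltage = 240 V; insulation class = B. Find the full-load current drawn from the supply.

P_out = 6.15 kW = 6150 W
P_in = P_out / η = 6150 / 0.819 = 7509 W
I = P_in / (V·cosφ) = 7509 / (240 × 0.788) = 39.7 A

39.7 A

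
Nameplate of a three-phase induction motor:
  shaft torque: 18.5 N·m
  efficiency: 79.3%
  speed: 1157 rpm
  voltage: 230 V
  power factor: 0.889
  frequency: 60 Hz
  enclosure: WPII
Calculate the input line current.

7.98 A

ω = 2π×1157/60 = 121.2 rad/s; P_out = τω = 18.5 × 121.2 = 2242 W
P_in = P_out / η = 2242 / 0.793 = 2827 W
I_L = P_in / (√3·V_L·cosφ) = 2827 / (1.732 × 230 × 0.889) = 7.98 A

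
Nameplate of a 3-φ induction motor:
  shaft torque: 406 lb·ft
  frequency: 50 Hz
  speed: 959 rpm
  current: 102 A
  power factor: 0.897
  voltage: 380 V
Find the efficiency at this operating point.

τ = 406 lb·ft × 1.356 = 550.5 N·m
ω = 2π × 959/60 = 100.4 rad/s; P_out = τω = 550.5 × 100.4 = 55270 W
P_in = √3·V_L·I_L·cosφ = 1.732 × 380 × 102 × 0.897 = 60218 W
η = P_out / P_in = 55270 / 60218 = 0.918 = 91.8%

91.8 %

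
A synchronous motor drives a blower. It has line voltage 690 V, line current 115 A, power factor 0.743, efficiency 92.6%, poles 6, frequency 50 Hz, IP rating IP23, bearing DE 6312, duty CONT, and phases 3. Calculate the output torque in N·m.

P_in = √3·V·I·cosφ = 1.732 × 690 × 115 × 0.743 = 102114 W
P_out = η·P_in = 0.926 × 102114 = 94558 W
n = n_s = 120×50/6 = 1000 rpm (synchronous)
ω = 2π×1000/60 = 104.7 rad/s
τ = P_out/ω = 94558/104.7 = 903 N·m

903 N·m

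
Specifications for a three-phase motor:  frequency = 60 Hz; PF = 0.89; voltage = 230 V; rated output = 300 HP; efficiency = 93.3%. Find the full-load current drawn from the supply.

P_out = 300 × 746 = 223800 W
P_in = P_out / η = 223800 / 0.933 = 239871 W
I_L = P_in / (√3·V_L·cosφ) = 239871 / (1.732 × 230 × 0.89) = 677 A

677 A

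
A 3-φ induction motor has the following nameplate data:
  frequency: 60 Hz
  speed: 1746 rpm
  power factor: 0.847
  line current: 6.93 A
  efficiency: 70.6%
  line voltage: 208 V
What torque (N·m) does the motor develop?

8.17 N·m

P_in = √3·V·I·cosφ = 1.732 × 208 × 6.93 × 0.847 = 2115 W
P_out = η·P_in = 0.706 × 2115 = 1493 W
n = 1746 rpm
ω = 2π×1746/60 = 182.8 rad/s
τ = P_out/ω = 1493/182.8 = 8.17 N·m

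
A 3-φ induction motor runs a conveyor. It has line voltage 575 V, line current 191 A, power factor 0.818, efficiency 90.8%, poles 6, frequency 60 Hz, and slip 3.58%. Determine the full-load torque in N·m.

1170 N·m

P_in = √3·V·I·cosφ = 1.732 × 575 × 191 × 0.818 = 155597 W
P_out = η·P_in = 0.908 × 155597 = 141282 W
n_s = 120×60/6 = 1200 rpm; n = 1200×(1−0.0358) = 1157 rpm
ω = 2π×1157/60 = 121.2 rad/s
τ = P_out/ω = 141282/121.2 = 1170 N·m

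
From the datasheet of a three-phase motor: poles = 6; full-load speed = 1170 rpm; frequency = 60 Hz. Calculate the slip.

2.50 %

n_s = 120f/p = 120×60/6 = 1200 rpm
s = (n_s − n)/n_s = (1200 − 1170)/1200 = 0.0250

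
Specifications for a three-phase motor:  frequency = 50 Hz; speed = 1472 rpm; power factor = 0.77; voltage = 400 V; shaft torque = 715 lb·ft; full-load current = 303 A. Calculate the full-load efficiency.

92.4 %

τ = 715 lb·ft × 1.356 = 969.5 N·m
ω = 2π × 1472/60 = 154.1 rad/s; P_out = τω = 969.5 × 154.1 = 149400 W
P_in = √3·V_L·I_L·cosφ = 1.732 × 400 × 303 × 0.77 = 161637 W
η = P_out / P_in = 149400 / 161637 = 0.924 = 92.4%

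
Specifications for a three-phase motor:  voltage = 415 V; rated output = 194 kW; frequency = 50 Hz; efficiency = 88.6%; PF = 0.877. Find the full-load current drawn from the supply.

P_out = 194 kW = 194000 W
P_in = P_out / η = 194000 / 0.886 = 218962 W
I_L = P_in / (√3·V_L·cosφ) = 218962 / (1.732 × 415 × 0.877) = 347 A

347 A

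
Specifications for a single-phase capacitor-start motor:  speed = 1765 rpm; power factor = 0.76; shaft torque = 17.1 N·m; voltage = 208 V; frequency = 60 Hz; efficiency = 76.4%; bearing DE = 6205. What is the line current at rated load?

ω = 2π×1765/60 = 184.8 rad/s; P_out = τω = 17.1 × 184.8 = 3160 W
P_in = P_out / η = 3160 / 0.764 = 4136 W
I = P_in / (V·cosφ) = 4136 / (208 × 0.76) = 26.2 A

26.2 A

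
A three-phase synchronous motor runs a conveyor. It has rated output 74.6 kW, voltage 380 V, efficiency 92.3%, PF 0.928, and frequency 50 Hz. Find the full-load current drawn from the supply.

132 A

P_out = 74.6 kW = 74600 W
P_in = P_out / η = 74600 / 0.923 = 80823 W
I_L = P_in / (√3·V_L·cosφ) = 80823 / (1.732 × 380 × 0.928) = 132 A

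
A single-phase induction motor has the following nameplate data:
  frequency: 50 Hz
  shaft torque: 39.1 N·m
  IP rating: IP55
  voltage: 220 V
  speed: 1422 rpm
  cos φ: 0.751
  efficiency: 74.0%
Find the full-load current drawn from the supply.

47.6 A

ω = 2π×1422/60 = 148.9 rad/s; P_out = τω = 39.1 × 148.9 = 5822 W
P_in = P_out / η = 5822 / 0.740 = 7868 W
I = P_in / (V·cosφ) = 7868 / (220 × 0.751) = 47.6 A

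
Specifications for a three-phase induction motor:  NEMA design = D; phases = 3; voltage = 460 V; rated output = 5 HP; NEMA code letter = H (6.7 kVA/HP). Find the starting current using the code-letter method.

S_LR = 6.7 × 5 = 33.5 kVA
I_LR = S_LR/(√3·V_L) = 33500/(1.732×460) = 42 A

42 A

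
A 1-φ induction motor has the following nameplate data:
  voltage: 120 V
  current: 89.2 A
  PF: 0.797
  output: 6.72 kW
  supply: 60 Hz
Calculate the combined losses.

1.81 kW

P_in = V·I·cosφ = 120×89.2×0.797 = 8531 W
P_out = 6720 W
Losses = P_in − P_out = 8531 − 6720 = 1811 W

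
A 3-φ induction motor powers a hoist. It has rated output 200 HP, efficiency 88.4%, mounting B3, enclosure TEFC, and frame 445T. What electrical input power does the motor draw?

P_out = 200 × 746 = 149200 W
P_in = P_out/η = 149200/0.884 = 168778 W = 169 kW

169 kW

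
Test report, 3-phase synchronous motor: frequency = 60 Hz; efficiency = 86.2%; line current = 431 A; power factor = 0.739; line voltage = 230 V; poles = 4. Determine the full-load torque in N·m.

580 N·m

P_in = √3·V·I·cosφ = 1.732 × 230 × 431 × 0.739 = 126881 W
P_out = η·P_in = 0.862 × 126881 = 109371 W
n = n_s = 120×60/4 = 1800 rpm (synchronous)
ω = 2π×1800/60 = 188.5 rad/s
τ = P_out/ω = 109371/188.5 = 580 N·m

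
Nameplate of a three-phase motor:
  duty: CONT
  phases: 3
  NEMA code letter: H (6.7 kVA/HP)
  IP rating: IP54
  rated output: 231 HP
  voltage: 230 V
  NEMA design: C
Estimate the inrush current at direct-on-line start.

S_LR = 6.7 × 231 = 1547.7 kVA
I_LR = S_LR/(√3·V_L) = 1547700/(1.732×230) = 3890 A

3890 A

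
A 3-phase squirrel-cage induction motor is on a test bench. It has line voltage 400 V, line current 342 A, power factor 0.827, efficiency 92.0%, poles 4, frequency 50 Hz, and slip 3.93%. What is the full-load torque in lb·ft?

P_in = √3·V·I·cosφ = 1.732 × 400 × 342 × 0.827 = 195947 W
P_out = η·P_in = 0.92 × 195947 = 180271 W
n_s = 120×50/4 = 1500 rpm; n = 1500×(1−0.0393) = 1441 rpm
ω = 2π×1441/60 = 150.9 rad/s
τ = P_out/ω = 180271/150.9 = 1195 N·m
In lb·ft: 1195/1.356 = 881 lb·ft

881 lb·ft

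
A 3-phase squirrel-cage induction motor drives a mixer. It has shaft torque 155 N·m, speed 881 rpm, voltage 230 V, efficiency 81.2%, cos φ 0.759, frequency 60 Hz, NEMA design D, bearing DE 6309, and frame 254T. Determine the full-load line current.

ω = 2π×881/60 = 92.26 rad/s; P_out = τω = 155 × 92.26 = 14300 W
P_in = P_out / η = 14300 / 0.812 = 17611 W
I_L = P_in / (√3·V_L·cosφ) = 17611 / (1.732 × 230 × 0.759) = 58.2 A

58.2 A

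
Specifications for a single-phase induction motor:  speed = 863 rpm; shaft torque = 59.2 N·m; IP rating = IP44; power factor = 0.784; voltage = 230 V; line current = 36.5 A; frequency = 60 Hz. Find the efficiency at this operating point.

81.3 %

ω = 2π × 863/60 = 90.37 rad/s; P_out = τω = 59.2 × 90.37 = 5350 W
P_in = V·I·cosφ = 230 × 36.5 × 0.784 = 6582 W
η = P_out / P_in = 5350 / 6582 = 0.813 = 81.3%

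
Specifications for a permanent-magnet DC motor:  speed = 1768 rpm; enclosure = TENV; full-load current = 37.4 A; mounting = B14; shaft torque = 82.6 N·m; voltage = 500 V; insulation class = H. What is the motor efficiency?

ω = 2π × 1768/60 = 185.1 rad/s; P_out = τω = 82.6 × 185.1 = 15289 W
P_in = V·I = 500 × 37.4 = 18700 W
η = P_out / P_in = 15289 / 18700 = 0.818 = 81.8%

81.8 %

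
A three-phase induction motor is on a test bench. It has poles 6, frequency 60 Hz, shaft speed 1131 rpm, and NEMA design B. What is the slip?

5.8 %

n_s = 120f/p = 120×60/6 = 1200 rpm
s = (n_s − n)/n_s = (1200 − 1131)/1200 = 0.0575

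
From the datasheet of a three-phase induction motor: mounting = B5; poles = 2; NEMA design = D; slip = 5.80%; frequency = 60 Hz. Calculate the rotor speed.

n_s = 120f/p = 120×60/2 = 3600 rpm
n = n_s(1 − s) = 3600 × (1 − 0.058) = 3391 rpm

3391 rpm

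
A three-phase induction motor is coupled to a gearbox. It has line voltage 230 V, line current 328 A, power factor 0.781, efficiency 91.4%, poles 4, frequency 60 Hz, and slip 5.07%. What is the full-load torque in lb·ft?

P_in = √3·V·I·cosφ = 1.732 × 230 × 328 × 0.781 = 102047 W
P_out = η·P_in = 0.914 × 102047 = 93271 W
n_s = 120×60/4 = 1800 rpm; n = 1800×(1−0.0507) = 1709 rpm
ω = 2π×1709/60 = 179 rad/s
τ = P_out/ω = 93271/179 = 521.1 N·m
In lb·ft: 521.1/1.356 = 384 lb·ft

384 lb·ft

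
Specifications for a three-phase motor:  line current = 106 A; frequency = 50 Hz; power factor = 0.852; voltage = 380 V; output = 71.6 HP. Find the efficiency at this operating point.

89.9 %

P_out = 71.6 × 746 = 53414 W
P_in = √3·V_L·I_L·cosφ = 1.732 × 380 × 106 × 0.852 = 59440 W
η = P_out / P_in = 53414 / 59440 = 0.899 = 89.9%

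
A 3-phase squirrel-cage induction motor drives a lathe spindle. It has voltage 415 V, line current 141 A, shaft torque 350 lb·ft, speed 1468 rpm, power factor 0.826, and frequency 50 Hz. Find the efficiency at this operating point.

87.1 %

τ = 350 lb·ft × 1.356 = 474.6 N·m
ω = 2π × 1468/60 = 153.7 rad/s; P_out = τω = 474.6 × 153.7 = 72946 W
P_in = √3·V_L·I_L·cosφ = 1.732 × 415 × 141 × 0.826 = 83713 W
η = P_out / P_in = 72946 / 83713 = 0.871 = 87.1%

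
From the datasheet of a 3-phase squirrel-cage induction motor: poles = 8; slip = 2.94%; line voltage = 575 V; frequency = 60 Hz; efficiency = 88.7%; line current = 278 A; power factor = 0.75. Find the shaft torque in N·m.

P_in = √3·V·I·cosφ = 1.732 × 575 × 278 × 0.75 = 207645 W
P_out = η·P_in = 0.887 × 207645 = 184181 W
n_s = 120×60/8 = 900 rpm; n = 900×(1−0.0294) = 874 rpm
ω = 2π×874/60 = 91.53 rad/s
τ = P_out/ω = 184181/91.53 = 2010 N·m

2010 N·m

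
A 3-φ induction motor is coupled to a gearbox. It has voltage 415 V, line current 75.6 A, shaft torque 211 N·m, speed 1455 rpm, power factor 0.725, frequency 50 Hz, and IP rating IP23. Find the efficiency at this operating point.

81.6 %

ω = 2π × 1455/60 = 152.4 rad/s; P_out = τω = 211 × 152.4 = 32156 W
P_in = √3·V_L·I_L·cosφ = 1.732 × 415 × 75.6 × 0.725 = 39396 W
η = P_out / P_in = 32156 / 39396 = 0.816 = 81.6%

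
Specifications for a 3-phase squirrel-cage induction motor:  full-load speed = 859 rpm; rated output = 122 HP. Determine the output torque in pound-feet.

P_out = 122 × 746 = 91012 W
ω = 2π × 859/60 = 89.95 rad/s
τ = P_out/ω = 91012/89.95 = 1012 N·m
In lb·ft: 1012/1.356 = 746 lb·ft

746 lb·ft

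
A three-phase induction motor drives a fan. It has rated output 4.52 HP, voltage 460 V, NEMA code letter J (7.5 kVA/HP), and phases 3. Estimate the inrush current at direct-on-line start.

S_LR = 7.5 × 4.52 = 33.9 kVA
I_LR = S_LR/(√3·V_L) = 33900/(1.732×460) = 42.5 A

42.5 A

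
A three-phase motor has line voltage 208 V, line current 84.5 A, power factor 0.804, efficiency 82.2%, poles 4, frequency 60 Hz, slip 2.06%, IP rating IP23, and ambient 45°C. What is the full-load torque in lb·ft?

80.4 lb·ft

P_in = √3·V·I·cosφ = 1.732 × 208 × 84.5 × 0.804 = 24475 W
P_out = η·P_in = 0.822 × 24475 = 20118 W
n_s = 120×60/4 = 1800 rpm; n = 1800×(1−0.0206) = 1763 rpm
ω = 2π×1763/60 = 184.6 rad/s
τ = P_out/ω = 20118/184.6 = 109 N·m
In lb·ft: 109/1.356 = 80.4 lb·ft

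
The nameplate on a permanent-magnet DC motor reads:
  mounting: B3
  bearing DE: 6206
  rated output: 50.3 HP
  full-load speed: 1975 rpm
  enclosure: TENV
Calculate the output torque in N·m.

P_out = 50.3 × 746 = 37524 W
ω = 2π × 1975/60 = 206.8 rad/s
τ = P_out/ω = 37524/206.8 = 181 N·m

181 N·m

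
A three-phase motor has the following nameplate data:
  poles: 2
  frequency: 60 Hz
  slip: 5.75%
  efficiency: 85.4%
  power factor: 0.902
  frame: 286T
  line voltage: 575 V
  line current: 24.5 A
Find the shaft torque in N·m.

52.9 N·m

P_in = √3·V·I·cosφ = 1.732 × 575 × 24.5 × 0.902 = 22008 W
P_out = η·P_in = 0.854 × 22008 = 18795 W
n_s = 120×60/2 = 3600 rpm; n = 3600×(1−0.0575) = 3393 rpm
ω = 2π×3393/60 = 355.3 rad/s
τ = P_out/ω = 18795/355.3 = 52.9 N·m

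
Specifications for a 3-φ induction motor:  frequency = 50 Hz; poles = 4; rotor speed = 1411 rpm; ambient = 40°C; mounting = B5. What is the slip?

n_s = 120f/p = 120×50/4 = 1500 rpm
s = (n_s − n)/n_s = (1500 − 1411)/1500 = 0.0593

5.93 %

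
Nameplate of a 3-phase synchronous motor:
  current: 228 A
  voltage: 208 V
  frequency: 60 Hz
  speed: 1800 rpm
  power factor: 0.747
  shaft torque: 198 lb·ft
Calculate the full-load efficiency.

82.5 %

τ = 198 lb·ft × 1.356 = 268.5 N·m
ω = 2π × 1800/60 = 188.5 rad/s; P_out = τω = 268.5 × 188.5 = 50612 W
P_in = √3·V_L·I_L·cosφ = 1.732 × 208 × 228 × 0.747 = 61357 W
η = P_out / P_in = 50612 / 61357 = 0.825 = 82.5%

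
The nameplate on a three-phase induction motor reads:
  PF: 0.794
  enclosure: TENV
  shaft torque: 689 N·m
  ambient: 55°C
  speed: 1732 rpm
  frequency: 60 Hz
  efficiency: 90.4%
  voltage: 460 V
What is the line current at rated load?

219 A

ω = 2π×1732/60 = 181.4 rad/s; P_out = τω = 689 × 181.4 = 124985 W
P_in = P_out / η = 124985 / 0.904 = 138258 W
I_L = P_in / (√3·V_L·cosφ) = 138258 / (1.732 × 460 × 0.794) = 219 A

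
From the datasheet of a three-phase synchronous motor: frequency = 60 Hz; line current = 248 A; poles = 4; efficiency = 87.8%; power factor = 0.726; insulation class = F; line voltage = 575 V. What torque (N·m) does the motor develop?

835 N·m

P_in = √3·V·I·cosφ = 1.732 × 575 × 248 × 0.726 = 179310 W
P_out = η·P_in = 0.878 × 179310 = 157434 W
n = n_s = 120×60/4 = 1800 rpm (synchronous)
ω = 2π×1800/60 = 188.5 rad/s
τ = P_out/ω = 157434/188.5 = 835 N·m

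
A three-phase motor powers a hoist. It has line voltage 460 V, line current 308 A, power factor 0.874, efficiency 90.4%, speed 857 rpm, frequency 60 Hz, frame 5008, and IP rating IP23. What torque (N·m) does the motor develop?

2160 N·m

P_in = √3·V·I·cosφ = 1.732 × 460 × 308 × 0.874 = 214471 W
P_out = η·P_in = 0.904 × 214471 = 193882 W
n = 857 rpm
ω = 2π×857/60 = 89.74 rad/s
τ = P_out/ω = 193882/89.74 = 2160 N·m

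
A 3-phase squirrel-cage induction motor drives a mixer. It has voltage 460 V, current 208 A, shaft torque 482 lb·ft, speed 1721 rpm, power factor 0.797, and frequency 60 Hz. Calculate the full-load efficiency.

89.2 %

τ = 482 lb·ft × 1.356 = 653.6 N·m
ω = 2π × 1721/60 = 180.2 rad/s; P_out = τω = 653.6 × 180.2 = 117779 W
P_in = √3·V_L·I_L·cosφ = 1.732 × 460 × 208 × 0.797 = 132077 W
η = P_out / P_in = 117779 / 132077 = 0.892 = 89.2%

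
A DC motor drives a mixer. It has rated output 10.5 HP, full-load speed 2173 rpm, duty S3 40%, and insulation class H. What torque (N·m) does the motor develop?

34.4 N·m

P_out = 10.5 × 746 = 7833 W
ω = 2π × 2173/60 = 227.6 rad/s
τ = P_out/ω = 7833/227.6 = 34.4 N·m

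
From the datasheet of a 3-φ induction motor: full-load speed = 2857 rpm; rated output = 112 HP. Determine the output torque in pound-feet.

P_out = 112 × 746 = 83552 W
ω = 2π × 2857/60 = 299.2 rad/s
τ = P_out/ω = 83552/299.2 = 279.3 N·m
In lb·ft: 279.3/1.356 = 206 lb·ft

206 lb·ft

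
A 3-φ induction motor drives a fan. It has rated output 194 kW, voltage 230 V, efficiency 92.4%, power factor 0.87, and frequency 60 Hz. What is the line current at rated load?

P_out = 194 kW = 194000 W
P_in = P_out / η = 194000 / 0.924 = 209957 W
I_L = P_in / (√3·V_L·cosφ) = 209957 / (1.732 × 230 × 0.87) = 606 A

606 A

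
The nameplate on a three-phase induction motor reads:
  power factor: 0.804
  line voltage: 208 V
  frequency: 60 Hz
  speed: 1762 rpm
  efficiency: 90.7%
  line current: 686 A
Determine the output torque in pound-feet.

720 lb·ft

P_in = √3·V·I·cosφ = 1.732 × 208 × 686 × 0.804 = 198697 W
P_out = η·P_in = 0.907 × 198697 = 180218 W
n = 1762 rpm
ω = 2π×1762/60 = 184.5 rad/s
τ = P_out/ω = 180218/184.5 = 976.8 N·m
In lb·ft: 976.8/1.356 = 720 lb·ft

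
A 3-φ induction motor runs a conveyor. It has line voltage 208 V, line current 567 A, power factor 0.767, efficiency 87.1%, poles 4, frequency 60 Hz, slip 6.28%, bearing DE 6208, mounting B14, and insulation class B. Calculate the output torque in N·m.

P_in = √3·V·I·cosφ = 1.732 × 208 × 567 × 0.767 = 156671 W
P_out = η·P_in = 0.871 × 156671 = 136460 W
n_s = 120×60/4 = 1800 rpm; n = 1800×(1−0.0628) = 1687 rpm
ω = 2π×1687/60 = 176.7 rad/s
τ = P_out/ω = 136460/176.7 = 772 N·m

772 N·m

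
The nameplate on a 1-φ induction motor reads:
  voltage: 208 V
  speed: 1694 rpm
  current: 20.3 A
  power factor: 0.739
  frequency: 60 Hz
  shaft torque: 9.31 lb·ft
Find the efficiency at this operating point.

71.8 %

τ = 9.31 lb·ft × 1.356 = 12.62 N·m
ω = 2π × 1694/60 = 177.4 rad/s; P_out = τω = 12.62 × 177.4 = 2239 W
P_in = V·I·cosφ = 208 × 20.3 × 0.739 = 3120 W
η = P_out / P_in = 2239 / 3120 = 0.718 = 71.8%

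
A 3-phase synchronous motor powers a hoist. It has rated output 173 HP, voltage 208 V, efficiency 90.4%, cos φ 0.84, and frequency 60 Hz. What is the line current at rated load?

472 A

P_out = 173 × 746 = 129058 W
P_in = P_out / η = 129058 / 0.904 = 142763 W
I_L = P_in / (√3·V_L·cosφ) = 142763 / (1.732 × 208 × 0.84) = 472 A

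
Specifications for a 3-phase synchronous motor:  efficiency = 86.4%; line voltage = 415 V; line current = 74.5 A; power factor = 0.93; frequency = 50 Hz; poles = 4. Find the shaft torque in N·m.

P_in = √3·V·I·cosφ = 1.732 × 415 × 74.5 × 0.93 = 49801 W
P_out = η·P_in = 0.864 × 49801 = 43028 W
n = n_s = 120×50/4 = 1500 rpm (synchronous)
ω = 2π×1500/60 = 157.1 rad/s
τ = P_out/ω = 43028/157.1 = 274 N·m

274 N·m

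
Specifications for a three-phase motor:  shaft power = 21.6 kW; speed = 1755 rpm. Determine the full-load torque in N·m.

118 N·m

ω = 2π × 1755/60 = 183.8 rad/s
τ = P/ω = 21600/183.8 = 118 N·m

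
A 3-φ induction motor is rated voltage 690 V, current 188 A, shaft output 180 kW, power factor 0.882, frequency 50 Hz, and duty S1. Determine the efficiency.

P_out = 180 kW = 180000 W
P_in = √3·V_L·I_L·cosφ = 1.732 × 690 × 188 × 0.882 = 198163 W
η = P_out / P_in = 180000 / 198163 = 0.908 = 90.8%

90.8 %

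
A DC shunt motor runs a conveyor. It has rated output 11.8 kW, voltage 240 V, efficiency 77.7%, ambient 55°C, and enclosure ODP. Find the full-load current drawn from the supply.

P_out = 11.8 kW = 11800 W
P_in = P_out / η = 11800 / 0.777 = 15187 W
I = P_in / V = 15187 / 240 = 63.3 A

63.3 A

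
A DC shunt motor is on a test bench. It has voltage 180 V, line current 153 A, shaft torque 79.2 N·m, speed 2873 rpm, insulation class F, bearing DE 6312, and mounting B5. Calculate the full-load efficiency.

ω = 2π × 2873/60 = 300.9 rad/s; P_out = τω = 79.2 × 300.9 = 23831 W
P_in = V·I = 180 × 153 = 27540 W
η = P_out / P_in = 23831 / 27540 = 0.865 = 86.5%

86.5 %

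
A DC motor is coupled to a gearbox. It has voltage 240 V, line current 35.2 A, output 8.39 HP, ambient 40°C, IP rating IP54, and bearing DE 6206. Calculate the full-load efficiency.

P_out = 8.39 × 746 = 6259 W
P_in = V·I = 240 × 35.2 = 8448 W
η = P_out / P_in = 6259 / 8448 = 0.741 = 74.1%

74.1 %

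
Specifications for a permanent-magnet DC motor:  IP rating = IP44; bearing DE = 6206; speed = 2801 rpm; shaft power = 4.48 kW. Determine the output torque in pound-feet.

11.3 lb·ft

ω = 2π × 2801/60 = 293.3 rad/s
τ = P/ω = 4480/293.3 = 15.27 N·m
In lb·ft: 15.27/1.356 = 11.3 lb·ft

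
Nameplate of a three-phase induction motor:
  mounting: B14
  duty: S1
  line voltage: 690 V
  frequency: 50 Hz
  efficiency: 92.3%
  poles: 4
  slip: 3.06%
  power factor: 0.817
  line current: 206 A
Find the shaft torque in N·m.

P_in = √3·V·I·cosφ = 1.732 × 690 × 206 × 0.817 = 201134 W
P_out = η·P_in = 0.923 × 201134 = 185647 W
n_s = 120×50/4 = 1500 rpm; n = 1500×(1−0.0306) = 1454 rpm
ω = 2π×1454/60 = 152.3 rad/s
τ = P_out/ω = 185647/152.3 = 1220 N·m

1220 N·m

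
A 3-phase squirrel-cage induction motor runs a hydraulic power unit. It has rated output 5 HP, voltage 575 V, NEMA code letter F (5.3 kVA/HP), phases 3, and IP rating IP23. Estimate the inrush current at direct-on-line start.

S_LR = 5.3 × 5 = 26.5 kVA
I_LR = S_LR/(√3·V_L) = 26500/(1.732×575) = 26.6 A

26.6 A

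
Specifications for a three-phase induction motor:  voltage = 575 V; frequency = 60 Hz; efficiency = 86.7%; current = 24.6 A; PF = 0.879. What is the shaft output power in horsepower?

P_in = √3·V·I·cosφ = 1.732 × 575 × 24.6 × 0.879 = 21535 W
P_out = η·P_in = 0.867 × 21535 = 18671 W
= 18671/746 = 25 HP

25 HP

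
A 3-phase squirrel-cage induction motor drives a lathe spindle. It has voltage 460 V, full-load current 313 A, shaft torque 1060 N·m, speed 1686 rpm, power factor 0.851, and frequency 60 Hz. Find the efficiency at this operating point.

88.2 %

ω = 2π × 1686/60 = 176.6 rad/s; P_out = τω = 1060 × 176.6 = 187196 W
P_in = √3·V_L·I_L·cosφ = 1.732 × 460 × 313 × 0.851 = 212217 W
η = P_out / P_in = 187196 / 212217 = 0.882 = 88.2%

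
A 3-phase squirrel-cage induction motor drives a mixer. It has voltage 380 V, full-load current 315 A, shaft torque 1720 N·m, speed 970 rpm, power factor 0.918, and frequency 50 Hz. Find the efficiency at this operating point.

ω = 2π × 970/60 = 101.6 rad/s; P_out = τω = 1720 × 101.6 = 174752 W
P_in = √3·V_L·I_L·cosφ = 1.732 × 380 × 315 × 0.918 = 190320 W
η = P_out / P_in = 174752 / 190320 = 0.918 = 91.8%

91.8 %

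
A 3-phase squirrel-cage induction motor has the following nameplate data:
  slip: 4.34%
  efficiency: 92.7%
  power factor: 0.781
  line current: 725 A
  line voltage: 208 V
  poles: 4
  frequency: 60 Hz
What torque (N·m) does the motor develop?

P_in = √3·V·I·cosφ = 1.732 × 208 × 725 × 0.781 = 203986 W
P_out = η·P_in = 0.927 × 203986 = 189095 W
n_s = 120×60/4 = 1800 rpm; n = 1800×(1−0.0434) = 1722 rpm
ω = 2π×1722/60 = 180.3 rad/s
τ = P_out/ω = 189095/180.3 = 1050 N·m

1050 N·m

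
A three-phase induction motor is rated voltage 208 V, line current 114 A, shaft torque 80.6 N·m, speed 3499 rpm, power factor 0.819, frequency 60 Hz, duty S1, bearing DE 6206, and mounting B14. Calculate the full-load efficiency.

ω = 2π × 3499/60 = 366.4 rad/s; P_out = τω = 80.6 × 366.4 = 29532 W
P_in = √3·V_L·I_L·cosφ = 1.732 × 208 × 114 × 0.819 = 33636 W
η = P_out / P_in = 29532 / 33636 = 0.878 = 87.8%

87.8 %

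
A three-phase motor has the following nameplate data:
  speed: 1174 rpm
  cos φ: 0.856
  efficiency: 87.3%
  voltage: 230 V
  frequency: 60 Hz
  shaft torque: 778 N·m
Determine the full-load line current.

321 A

ω = 2π×1174/60 = 122.9 rad/s; P_out = τω = 778 × 122.9 = 95616 W
P_in = P_out / η = 95616 / 0.873 = 109526 W
I_L = P_in / (√3·V_L·cosφ) = 109526 / (1.732 × 230 × 0.856) = 321 A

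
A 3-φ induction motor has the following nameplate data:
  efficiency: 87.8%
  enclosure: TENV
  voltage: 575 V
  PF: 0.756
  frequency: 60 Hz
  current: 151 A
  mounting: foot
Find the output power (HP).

P_in = √3·V·I·cosφ = 1.732 × 575 × 151 × 0.756 = 113688 W
P_out = η·P_in = 0.878 × 113688 = 99818 W
= 99818/746 = 134 HP

134 HP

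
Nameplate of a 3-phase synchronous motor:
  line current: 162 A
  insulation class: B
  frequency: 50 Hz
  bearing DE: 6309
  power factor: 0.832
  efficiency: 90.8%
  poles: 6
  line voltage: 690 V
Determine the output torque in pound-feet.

P_in = √3·V·I·cosφ = 1.732 × 690 × 162 × 0.832 = 161078 W
P_out = η·P_in = 0.908 × 161078 = 146259 W
n = n_s = 120×50/6 = 1000 rpm (synchronous)
ω = 2π×1000/60 = 104.7 rad/s
τ = P_out/ω = 146259/104.7 = 1397 N·m
In lb·ft: 1397/1.356 = 1030 lb·ft

1030 lb·ft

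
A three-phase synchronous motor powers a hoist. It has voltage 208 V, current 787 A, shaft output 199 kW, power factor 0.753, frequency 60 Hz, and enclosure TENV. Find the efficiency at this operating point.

P_out = 199 kW = 199000 W
P_in = √3·V_L·I_L·cosφ = 1.732 × 208 × 787 × 0.753 = 213492 W
η = P_out / P_in = 199000 / 213492 = 0.932 = 93.2%

93.2 %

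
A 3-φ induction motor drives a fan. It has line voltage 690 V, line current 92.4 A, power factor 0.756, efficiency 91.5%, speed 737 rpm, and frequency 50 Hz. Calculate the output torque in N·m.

990 N·m

P_in = √3·V·I·cosφ = 1.732 × 690 × 92.4 × 0.756 = 83482 W
P_out = η·P_in = 0.915 × 83482 = 76386 W
n = 737 rpm
ω = 2π×737/60 = 77.18 rad/s
τ = P_out/ω = 76386/77.18 = 990 N·m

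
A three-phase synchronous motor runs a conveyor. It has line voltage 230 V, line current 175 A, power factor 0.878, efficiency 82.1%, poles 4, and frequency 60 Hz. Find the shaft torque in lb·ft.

P_in = √3·V·I·cosφ = 1.732 × 230 × 175 × 0.878 = 61208 W
P_out = η·P_in = 0.821 × 61208 = 50252 W
n = n_s = 120×60/4 = 1800 rpm (synchronous)
ω = 2π×1800/60 = 188.5 rad/s
τ = P_out/ω = 50252/188.5 = 266.6 N·m
In lb·ft: 266.6/1.356 = 197 lb·ft

197 lb·ft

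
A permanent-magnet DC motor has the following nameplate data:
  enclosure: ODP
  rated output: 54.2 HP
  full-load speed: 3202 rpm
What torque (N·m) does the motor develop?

P_out = 54.2 × 746 = 40433 W
ω = 2π × 3202/60 = 335.3 rad/s
τ = P_out/ω = 40433/335.3 = 121 N·m

121 N·m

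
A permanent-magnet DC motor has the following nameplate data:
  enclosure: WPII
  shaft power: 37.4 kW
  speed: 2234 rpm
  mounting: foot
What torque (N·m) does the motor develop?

ω = 2π × 2234/60 = 233.9 rad/s
τ = P/ω = 37400/233.9 = 160 N·m

160 N·m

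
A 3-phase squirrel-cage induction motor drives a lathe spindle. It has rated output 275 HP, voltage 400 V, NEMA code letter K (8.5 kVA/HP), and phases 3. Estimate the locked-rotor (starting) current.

3370 A

S_LR = 8.5 × 275 = 2337.5 kVA
I_LR = S_LR/(√3·V_L) = 2337500/(1.732×400) = 3370 A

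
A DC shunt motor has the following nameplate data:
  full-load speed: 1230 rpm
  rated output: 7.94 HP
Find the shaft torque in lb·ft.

P_out = 7.94 × 746 = 5923 W
ω = 2π × 1230/60 = 128.8 rad/s
τ = P_out/ω = 5923/128.8 = 45.99 N·m
In lb·ft: 45.99/1.356 = 33.9 lb·ft

33.9 lb·ft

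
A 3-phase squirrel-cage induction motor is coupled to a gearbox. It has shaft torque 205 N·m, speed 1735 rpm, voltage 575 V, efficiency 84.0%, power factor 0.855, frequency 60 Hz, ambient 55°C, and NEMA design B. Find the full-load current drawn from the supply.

52.1 A

ω = 2π×1735/60 = 181.7 rad/s; P_out = τω = 205 × 181.7 = 37249 W
P_in = P_out / η = 37249 / 0.840 = 44344 W
I_L = P_in / (√3·V_L·cosφ) = 44344 / (1.732 × 575 × 0.855) = 52.1 A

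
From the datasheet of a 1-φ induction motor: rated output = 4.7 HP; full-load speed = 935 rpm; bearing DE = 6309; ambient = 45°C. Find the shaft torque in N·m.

35.8 N·m

P_out = 4.7 × 746 = 3506 W
ω = 2π × 935/60 = 97.91 rad/s
τ = P_out/ω = 3506/97.91 = 35.8 N·m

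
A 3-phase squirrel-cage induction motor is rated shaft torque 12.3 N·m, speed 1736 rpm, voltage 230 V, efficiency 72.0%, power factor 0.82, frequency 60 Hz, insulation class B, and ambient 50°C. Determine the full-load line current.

9.51 A

ω = 2π×1736/60 = 181.8 rad/s; P_out = τω = 12.3 × 181.8 = 2236 W
P_in = P_out / η = 2236 / 0.720 = 3106 W
I_L = P_in / (√3·V_L·cosφ) = 3106 / (1.732 × 230 × 0.82) = 9.51 A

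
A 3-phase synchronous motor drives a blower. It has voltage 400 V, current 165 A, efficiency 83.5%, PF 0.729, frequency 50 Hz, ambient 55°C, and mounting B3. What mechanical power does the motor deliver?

69.6 kW

P_in = √3·V·I·cosφ = 1.732 × 400 × 165 × 0.729 = 83333 W
P_out = η·P_in = 0.835 × 83333 = 69583 W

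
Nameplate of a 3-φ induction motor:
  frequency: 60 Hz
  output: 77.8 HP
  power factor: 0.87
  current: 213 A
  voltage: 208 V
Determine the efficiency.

P_out = 77.8 × 746 = 58039 W
P_in = √3·V_L·I_L·cosφ = 1.732 × 208 × 213 × 0.87 = 66759 W
η = P_out / P_in = 58039 / 66759 = 0.869 = 86.9%

86.9 %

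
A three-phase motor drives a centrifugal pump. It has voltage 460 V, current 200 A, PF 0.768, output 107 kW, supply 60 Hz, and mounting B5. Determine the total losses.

P_in = √3·V·I·cosφ = 1.732×460×200×0.768 = 122376 W
P_out = 107000 W
Losses = P_in − P_out = 122376 − 107000 = 15376 W

15400 W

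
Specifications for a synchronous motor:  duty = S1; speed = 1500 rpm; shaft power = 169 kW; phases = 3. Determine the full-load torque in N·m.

1080 N·m

ω = 2π × 1500/60 = 157.1 rad/s
τ = P/ω = 169000/157.1 = 1080 N·m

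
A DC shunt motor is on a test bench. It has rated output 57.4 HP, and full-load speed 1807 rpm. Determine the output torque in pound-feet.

P_out = 57.4 × 746 = 42820 W
ω = 2π × 1807/60 = 189.2 rad/s
τ = P_out/ω = 42820/189.2 = 226.3 N·m
In lb·ft: 226.3/1.356 = 167 lb·ft

167 lb·ft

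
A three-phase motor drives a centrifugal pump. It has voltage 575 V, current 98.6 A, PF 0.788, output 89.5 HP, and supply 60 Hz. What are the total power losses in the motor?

P_in = √3·V·I·cosφ = 1.732×575×98.6×0.788 = 77378 W
P_out = 89.5×746 = 66767 W
Losses = P_in − P_out = 77378 − 66767 = 10611 W

10.6 kW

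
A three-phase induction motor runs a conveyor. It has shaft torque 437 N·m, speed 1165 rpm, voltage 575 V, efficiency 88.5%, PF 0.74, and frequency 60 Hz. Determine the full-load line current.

81.7 A

ω = 2π×1165/60 = 122 rad/s; P_out = τω = 437 × 122 = 53314 W
P_in = P_out / η = 53314 / 0.885 = 60242 W
I_L = P_in / (√3·V_L·cosφ) = 60242 / (1.732 × 575 × 0.74) = 81.7 A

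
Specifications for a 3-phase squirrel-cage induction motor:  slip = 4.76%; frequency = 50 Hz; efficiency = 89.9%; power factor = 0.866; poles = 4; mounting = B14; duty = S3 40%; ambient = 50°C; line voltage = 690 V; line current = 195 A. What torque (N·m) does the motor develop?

1210 N·m

P_in = √3·V·I·cosφ = 1.732 × 690 × 195 × 0.866 = 201813 W
P_out = η·P_in = 0.899 × 201813 = 181430 W
n_s = 120×50/4 = 1500 rpm; n = 1500×(1−0.0476) = 1429 rpm
ω = 2π×1429/60 = 149.6 rad/s
τ = P_out/ω = 181430/149.6 = 1210 N·m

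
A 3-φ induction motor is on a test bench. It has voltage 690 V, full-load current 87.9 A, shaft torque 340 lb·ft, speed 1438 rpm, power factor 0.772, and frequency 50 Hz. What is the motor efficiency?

τ = 340 lb·ft × 1.356 = 461 N·m
ω = 2π × 1438/60 = 150.6 rad/s; P_out = τω = 461 × 150.6 = 69427 W
P_in = √3·V_L·I_L·cosφ = 1.732 × 690 × 87.9 × 0.772 = 81097 W
η = P_out / P_in = 69427 / 81097 = 0.856 = 85.6%

85.6 %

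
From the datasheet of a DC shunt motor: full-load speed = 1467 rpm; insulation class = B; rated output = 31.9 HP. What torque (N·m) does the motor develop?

P_out = 31.9 × 746 = 23797 W
ω = 2π × 1467/60 = 153.6 rad/s
τ = P_out/ω = 23797/153.6 = 155 N·m

155 N·m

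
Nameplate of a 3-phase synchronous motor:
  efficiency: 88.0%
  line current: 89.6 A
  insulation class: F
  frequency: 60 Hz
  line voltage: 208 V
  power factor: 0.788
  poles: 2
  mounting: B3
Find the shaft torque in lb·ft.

P_in = √3·V·I·cosφ = 1.732 × 208 × 89.6 × 0.788 = 25436 W
P_out = η·P_in = 0.88 × 25436 = 22384 W
n = n_s = 120×60/2 = 3600 rpm (synchronous)
ω = 2π×3600/60 = 377 rad/s
τ = P_out/ω = 22384/377 = 59.37 N·m
In lb·ft: 59.37/1.356 = 43.8 lb·ft

43.8 lb·ft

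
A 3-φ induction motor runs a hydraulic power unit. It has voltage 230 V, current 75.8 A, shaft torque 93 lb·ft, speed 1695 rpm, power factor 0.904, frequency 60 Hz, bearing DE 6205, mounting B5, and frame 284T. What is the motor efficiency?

τ = 93 lb·ft × 1.356 = 126.1 N·m
ω = 2π × 1695/60 = 177.5 rad/s; P_out = τω = 126.1 × 177.5 = 22383 W
P_in = √3·V_L·I_L·cosφ = 1.732 × 230 × 75.8 × 0.904 = 27297 W
η = P_out / P_in = 22383 / 27297 = 0.820 = 82.0%

82.0 %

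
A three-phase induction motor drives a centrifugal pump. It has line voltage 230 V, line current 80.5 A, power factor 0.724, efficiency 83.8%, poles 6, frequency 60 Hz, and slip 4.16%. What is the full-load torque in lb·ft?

P_in = √3·V·I·cosφ = 1.732 × 230 × 80.5 × 0.724 = 23217 W
P_out = η·P_in = 0.838 × 23217 = 19456 W
n_s = 120×60/6 = 1200 rpm; n = 1200×(1−0.0416) = 1150 rpm
ω = 2π×1150/60 = 120.4 rad/s
τ = P_out/ω = 19456/120.4 = 161.6 N·m
In lb·ft: 161.6/1.356 = 119 lb·ft

119 lb·ft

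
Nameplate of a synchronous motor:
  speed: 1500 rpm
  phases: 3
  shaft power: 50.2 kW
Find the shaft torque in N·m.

ω = 2π × 1500/60 = 157.1 rad/s
τ = P/ω = 50200/157.1 = 320 N·m

320 N·m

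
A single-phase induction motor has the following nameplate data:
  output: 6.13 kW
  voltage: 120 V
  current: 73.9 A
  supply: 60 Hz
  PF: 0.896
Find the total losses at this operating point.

1.82 kW

P_in = V·I·cosφ = 120×73.9×0.896 = 7946 W
P_out = 6130 W
Losses = P_in − P_out = 7946 − 6130 = 1816 W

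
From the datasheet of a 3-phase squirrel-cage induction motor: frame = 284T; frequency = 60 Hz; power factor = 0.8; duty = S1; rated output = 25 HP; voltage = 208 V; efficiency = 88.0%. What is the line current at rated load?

P_out = 25 × 746 = 18650 W
P_in = P_out / η = 18650 / 0.880 = 21193 W
I_L = P_in / (√3·V_L·cosφ) = 21193 / (1.732 × 208 × 0.8) = 73.5 A

73.5 A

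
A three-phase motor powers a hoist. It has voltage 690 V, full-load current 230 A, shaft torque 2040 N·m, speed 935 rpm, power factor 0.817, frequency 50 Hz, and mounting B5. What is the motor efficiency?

88.9 %

ω = 2π × 935/60 = 97.91 rad/s; P_out = τω = 2040 × 97.91 = 199736 W
P_in = √3·V_L·I_L·cosφ = 1.732 × 690 × 230 × 0.817 = 224567 W
η = P_out / P_in = 199736 / 224567 = 0.889 = 88.9%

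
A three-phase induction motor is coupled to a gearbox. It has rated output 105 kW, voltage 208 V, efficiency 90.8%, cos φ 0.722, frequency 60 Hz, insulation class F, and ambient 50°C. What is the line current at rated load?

445 A

P_out = 105 kW = 105000 W
P_in = P_out / η = 105000 / 0.908 = 115639 W
I_L = P_in / (√3·V_L·cosφ) = 115639 / (1.732 × 208 × 0.722) = 445 A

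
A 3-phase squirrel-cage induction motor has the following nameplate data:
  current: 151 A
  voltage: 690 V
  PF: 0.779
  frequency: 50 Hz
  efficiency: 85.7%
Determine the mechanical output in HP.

161 HP

P_in = √3·V·I·cosφ = 1.732 × 690 × 151 × 0.779 = 140576 W
P_out = η·P_in = 0.857 × 140576 = 120474 W
= 120474/746 = 161 HP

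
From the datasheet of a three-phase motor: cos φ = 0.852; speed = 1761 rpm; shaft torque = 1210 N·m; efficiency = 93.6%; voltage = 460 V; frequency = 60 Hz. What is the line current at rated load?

351 A

ω = 2π×1761/60 = 184.4 rad/s; P_out = τω = 1210 × 184.4 = 223124 W
P_in = P_out / η = 223124 / 0.936 = 238380 W
I_L = P_in / (√3·V_L·cosφ) = 238380 / (1.732 × 460 × 0.852) = 351 A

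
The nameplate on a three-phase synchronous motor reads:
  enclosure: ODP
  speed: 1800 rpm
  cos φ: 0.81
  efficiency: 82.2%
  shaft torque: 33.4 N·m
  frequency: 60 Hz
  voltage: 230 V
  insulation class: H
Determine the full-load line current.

23.7 A

ω = 2π×1800/60 = 188.5 rad/s; P_out = τω = 33.4 × 188.5 = 6296 W
P_in = P_out / η = 6296 / 0.822 = 7659 W
I_L = P_in / (√3·V_L·cosφ) = 7659 / (1.732 × 230 × 0.81) = 23.7 A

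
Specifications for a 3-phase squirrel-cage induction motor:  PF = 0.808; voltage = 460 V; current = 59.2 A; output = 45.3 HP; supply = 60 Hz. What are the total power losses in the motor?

4320 W

P_in = √3·V·I·cosφ = 1.732×460×59.2×0.808 = 38110 W
P_out = 45.3×746 = 33794 W
Losses = P_in − P_out = 38110 − 33794 = 4316 W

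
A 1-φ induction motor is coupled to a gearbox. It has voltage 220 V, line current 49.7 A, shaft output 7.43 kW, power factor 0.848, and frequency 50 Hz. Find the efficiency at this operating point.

P_out = 7.43 kW = 7430 W
P_in = V·I·cosφ = 220 × 49.7 × 0.848 = 9272 W
η = P_out / P_in = 7430 / 9272 = 0.801 = 80.1%

80.1 %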